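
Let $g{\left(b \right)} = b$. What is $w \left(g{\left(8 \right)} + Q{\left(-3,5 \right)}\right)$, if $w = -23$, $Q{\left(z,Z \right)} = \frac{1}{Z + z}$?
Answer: $- \frac{391}{2} \approx -195.5$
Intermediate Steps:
$w \left(g{\left(8 \right)} + Q{\left(-3,5 \right)}\right) = - 23 \left(8 + \frac{1}{5 - 3}\right) = - 23 \left(8 + \frac{1}{2}\right) = \left(-23\right) \frac{17}{2} = - \frac{391}{2}$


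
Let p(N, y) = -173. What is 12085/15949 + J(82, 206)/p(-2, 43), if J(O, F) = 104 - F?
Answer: 3717503/2759177 ≈ 1.3473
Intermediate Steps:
12085/15949 + J(82, 206)/p(-2, 43) = 12085/15949 + (104 - 1*206)/(-173) = 12085*(1/15949) + (104 - 206)*(-1/173) = 12085/15949 - 102*(-1/173) = 12085/15949 + 102/173 = 3717503/2759177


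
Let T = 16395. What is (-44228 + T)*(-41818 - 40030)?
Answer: 2278075384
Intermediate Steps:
(-44228 + T)*(-41818 - 40030) = (-44228 + 16395)*(-41818 - 40030) = -27833*(-81848) = 2278075384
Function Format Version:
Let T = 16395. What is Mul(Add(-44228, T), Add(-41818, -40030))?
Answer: 2278075384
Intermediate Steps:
Mul(Add(-44228, T), Add(-41818, -40030)) = Mul(Add(-44228, 16395), Add(-41818, -40030)) = Mul(-27833, -81848) = 2278075384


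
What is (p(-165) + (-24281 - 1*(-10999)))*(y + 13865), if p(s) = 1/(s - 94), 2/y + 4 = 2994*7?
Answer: -499712469920634/2713543 ≈ -1.8415e+8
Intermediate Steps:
y = 1/10477 (y = 2/(-4 + 2994*7) = 2/(-4 + 20958) = 2/20954 = 2*(1/20954) = 1/10477 ≈ 9.5447e-5)
p(s) = 1/(-94 + s)
(p(-165) + (-24281 - 1*(-10999)))*(y + 13865) = (1/(-94 - 165) + (-24281 - 1*(-10999)))*(1/10477 + 13865) = (1/(-259) + (-24281 + 10999))*(145263606/10477) = (-1/259 - 13282)*(145263606/10477) = -3440039/259*145263606/10477 = -499712469920634/2713543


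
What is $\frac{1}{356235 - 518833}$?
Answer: $- \frac{1}{162598} \approx -6.1501 \cdot 10^{-6}$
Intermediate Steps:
$\frac{1}{356235 - 518833} = \frac{1}{-162598} = - \frac{1}{162598}$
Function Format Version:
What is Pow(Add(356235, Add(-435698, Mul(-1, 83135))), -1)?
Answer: Rational(-1, 162598) ≈ -6.1501e-6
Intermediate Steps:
Pow(Add(356235, Add(-435698, Mul(-1, 83135))), -1) = Pow(Add(356235, Add(-435698, -83135)), -1) = Pow(Add(356235, -518833), -1) = Pow(-162598, -1) = Rational(-1, 162598)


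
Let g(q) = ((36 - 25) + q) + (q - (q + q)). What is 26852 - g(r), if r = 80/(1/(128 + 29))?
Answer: 26841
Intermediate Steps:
r = 12560 (r = 80/(1/157) = 80*157 = 12560)
g(q) = 11 (g(q) = (11 + q) + (q - 2*q) = (11 + q) - q = 11)
26852 - g(r) = 26852 - 1*11 = 26852 - 11 = 26841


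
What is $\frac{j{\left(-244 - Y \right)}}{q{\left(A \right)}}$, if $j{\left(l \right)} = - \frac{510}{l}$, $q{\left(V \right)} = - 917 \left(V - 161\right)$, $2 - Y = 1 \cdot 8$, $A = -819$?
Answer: $\frac{3}{1258124} \approx 2.3845 \cdot 10^{-6}$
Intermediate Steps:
$Y = -6$ ($Y = 2 - 1 \cdot 8 = 2 - 8 = -6$)
$q{\left(V \right)} = 147637 - 917 V$ ($q{\left(V \right)} = - 917 \left(-161 + V\right) = 147637 - 917 V$)
$\frac{j{\left(-244 - Y \right)}}{q{\left(A \right)}} = \frac{\left(-510\right) \frac{1}{-244 - -6}}{147637 - -751023} = \frac{\left(-510\right) \frac{1}{-244 + 6}}{147637 + 751023} = \frac{\left(-510\right) \frac{1}{-238}}{898660} = \left(-510\right) \left(- \frac{1}{238}\right) \frac{1}{898660} = \frac{15}{7} \cdot \frac{1}{898660} = \frac{3}{1258124}$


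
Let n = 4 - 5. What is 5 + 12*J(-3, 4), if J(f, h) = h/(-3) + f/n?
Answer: 25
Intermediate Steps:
n = -1
J(f, h) = -f - h/3 (J(f, h) = h/(-3) + f/(-1) = h*(-⅓) + f*(-1) = -h/3 - f = -f - h/3)
5 + 12*J(-3, 4) = 5 + 12*(-1*(-3) - ⅓*4) = 5 + 12*(3 - 4/3) = 5 + 12*(5/3) = 5 + 20 = 25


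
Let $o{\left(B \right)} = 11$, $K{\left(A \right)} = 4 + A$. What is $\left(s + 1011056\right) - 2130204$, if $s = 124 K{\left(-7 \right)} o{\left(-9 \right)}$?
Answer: $-1123240$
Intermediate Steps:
$s = -4092$ ($s = 124 \left(4 - 7\right) 11 = 124 \left(-3\right) 11 = \left(-372\right) 11 = -4092$)
$\left(s + 1011056\right) - 2130204 = \left(-4092 + 1011056\right) - 2130204 = 1006964 - 2130204 = -1123240$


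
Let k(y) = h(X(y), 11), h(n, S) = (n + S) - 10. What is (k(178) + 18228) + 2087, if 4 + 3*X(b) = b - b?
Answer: 60944/3 ≈ 20315.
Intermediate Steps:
X(b) = -4/3 (X(b) = -4/3 + (b - b)/3 = -4/3 + (⅓)*0 = -4/3 + 0 = -4/3)
h(n, S) = -10 + S + n (h(n, S) = (S + n) - 10 = -10 + S + n)
k(y) = -⅓ (k(y) = -10 + 11 - 4/3 = -⅓)
(k(178) + 18228) + 2087 = (-⅓ + 18228) + 2087 = 54683/3 + 2087 = 60944/3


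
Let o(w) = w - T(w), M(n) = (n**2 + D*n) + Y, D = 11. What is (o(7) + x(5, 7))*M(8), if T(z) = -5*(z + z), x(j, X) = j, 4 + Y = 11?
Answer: 13038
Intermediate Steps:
Y = 7 (Y = -4 + 11 = 7)
T(z) = -10*z
M(n) = 7 + n**2 + 11*n (M(n) = (n**2 + 11*n) + 7 = 7 + n**2 + 11*n)
o(w) = 11*w (o(w) = w - (-10)*w = w + 10*w = 11*w)
(o(7) + x(5, 7))*M(8) = (11*7 + 5)*(7 + 8**2 + 11*8) = (77 + 5)*(7 + 64 + 88) = 82*159 = 13038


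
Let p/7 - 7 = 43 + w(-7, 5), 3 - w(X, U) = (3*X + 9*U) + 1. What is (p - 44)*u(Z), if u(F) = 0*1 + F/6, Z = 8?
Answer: 608/3 ≈ 202.67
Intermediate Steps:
u(F) = F/6 (u(F) = 0 + F*(⅙) = 0 + F/6 = F/6)
w(X, U) = 2 - 9*U - 3*X (w(X, U) = 3 - ((3*X + 9*U) + 1) = 3 - (1 + 3*X + 9*U) = 3 + (-1 - 9*U - 3*X) = 2 - 9*U - 3*X)
p = 196 (p = 49 + 7*(43 + (2 - 9*5 - 3*(-7))) = 49 + 7*(43 + (2 - 45 + 21)) = 49 + 7*(43 - 22) = 49 + 7*21 = 49 + 147 = 196)
(p - 44)*u(Z) = (196 - 44)*((⅙)*8) = 152*(4/3) = 608/3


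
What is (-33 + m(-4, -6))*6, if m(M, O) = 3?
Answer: -180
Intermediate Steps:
(-33 + m(-4, -6))*6 = (-33 + 3)*6 = -30*6 = -180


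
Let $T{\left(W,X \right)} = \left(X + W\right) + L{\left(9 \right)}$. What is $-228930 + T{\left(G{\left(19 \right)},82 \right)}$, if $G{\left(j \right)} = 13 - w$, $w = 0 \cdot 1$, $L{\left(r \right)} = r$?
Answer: $-228826$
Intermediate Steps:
$w = 0$
$G{\left(j \right)} = 13$ ($G{\left(j \right)} = 13 - 0 = 13 + 0 = 13$)
$T{\left(W,X \right)} = 9 + W + X$ ($T{\left(W,X \right)} = \left(X + W\right) + 9 = \left(W + X\right) + 9 = 9 + W + X$)
$-228930 + T{\left(G{\left(19 \right)},82 \right)} = -228930 + \left(9 + 13 + 82\right) = -228930 + 104 = -228826$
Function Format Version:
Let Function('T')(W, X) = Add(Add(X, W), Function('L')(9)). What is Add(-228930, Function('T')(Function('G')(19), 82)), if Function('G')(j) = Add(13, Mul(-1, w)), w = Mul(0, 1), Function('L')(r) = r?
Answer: -228826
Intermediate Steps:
w = 0
Function('G')(j) = 13 (Function('G')(j) = Add(13, Mul(-1, 0)) = Add(13, 0) = 13)
Function('T')(W, X) = Add(9, W, X) (Function('T')(W, X) = Add(Add(X, W), 9) = Add(Add(W, X), 9) = Add(9, W, X))
Add(-228930, Function('T')(Function('G')(19), 82)) = Add(-228930, Add(9, 13, 82)) = Add(-228930, 104) = -228826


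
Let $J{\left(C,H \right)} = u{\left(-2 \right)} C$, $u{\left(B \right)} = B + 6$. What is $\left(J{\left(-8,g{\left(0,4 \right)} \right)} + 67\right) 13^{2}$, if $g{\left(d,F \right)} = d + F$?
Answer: $5915$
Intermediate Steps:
$u{\left(B \right)} = 6 + B$
$g{\left(d,F \right)} = F + d$
$J{\left(C,H \right)} = 4 C$ ($J{\left(C,H \right)} = \left(6 - 2\right) C = 4 C$)
$\left(J{\left(-8,g{\left(0,4 \right)} \right)} + 67\right) 13^{2} = \left(4 \left(-8\right) + 67\right) 13^{2} = \left(-32 + 67\right) 169 = 35 \cdot 169 = 5915$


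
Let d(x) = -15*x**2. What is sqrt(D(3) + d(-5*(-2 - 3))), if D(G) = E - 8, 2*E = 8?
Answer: I*sqrt(9379) ≈ 96.845*I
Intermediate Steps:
E = 4 (E = (1/2)*8 = 4)
D(G) = -4 (D(G) = 4 - 8 = -4)
sqrt(D(3) + d(-5*(-2 - 3))) = sqrt(-4 - 15*25*(-2 - 3)**2) = sqrt(-4 - 15*(-5*(-5))**2) = sqrt(-4 - 15*25**2) = sqrt(-4 - 15*625) = sqrt(-4 - 9375) = sqrt(-9379) = I*sqrt(9379)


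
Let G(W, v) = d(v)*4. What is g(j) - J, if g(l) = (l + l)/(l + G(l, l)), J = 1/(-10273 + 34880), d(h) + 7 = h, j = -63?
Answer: 442877/1205743 ≈ 0.36731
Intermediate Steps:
d(h) = -7 + h
G(W, v) = -28 + 4*v (G(W, v) = (-7 + v)*4 = -28 + 4*v)
J = 1/24607 ≈ 4.0639e-5
g(l) = 2*l/(-28 + 5*l) (g(l) = (l + l)/(l + (-28 + 4*l)) = (2*l)/(-28 + 5*l) = 2*l/(-28 + 5*l))
g(j) - J = 2*(-63)/(-28 + 5*(-63)) - 1*1/24607 = 2*(-63)/(-28 - 315) - 1/24607 = 2*(-63)/(-343) - 1/24607 = 2*(-63)*(-1/343) - 1/24607 = 18/49 - 1/24607 = 442877/1205743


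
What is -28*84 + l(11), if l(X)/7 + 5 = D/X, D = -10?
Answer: -26327/11 ≈ -2393.4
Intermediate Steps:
l(X) = -35 - 70/X (l(X) = -35 + 7*(-10/X) = -35 - 70/X)
-28*84 + l(11) = -28*84 + (-35 - 70/11) = -2352 + (-35 - 70*1/11) = -2352 + (-35 - 70/11) = -2352 - 455/11 = -26327/11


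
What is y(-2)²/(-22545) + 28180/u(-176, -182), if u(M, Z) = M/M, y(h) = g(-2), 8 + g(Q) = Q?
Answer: 127063600/4509 ≈ 28180.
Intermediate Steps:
g(Q) = -8 + Q
y(h) = -10 (y(h) = -8 - 2 = -10)
u(M, Z) = 1
y(-2)²/(-22545) + 28180/u(-176, -182) = (-10)²/(-22545) + 28180/1 = 100*(-1/22545) + 28180*1 = -20/4509 + 28180 = 127063600/4509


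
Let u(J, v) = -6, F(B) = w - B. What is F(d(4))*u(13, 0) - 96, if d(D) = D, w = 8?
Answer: -120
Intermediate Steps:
F(B) = 8 - B
F(d(4))*u(13, 0) - 96 = (8 - 1*4)*(-6) - 96 = (8 - 4)*(-6) - 96 = 4*(-6) - 96 = -24 - 96 = -120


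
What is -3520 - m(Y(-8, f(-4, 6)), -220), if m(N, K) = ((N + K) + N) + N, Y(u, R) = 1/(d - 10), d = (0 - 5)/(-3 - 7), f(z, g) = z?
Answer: -62694/19 ≈ -3299.7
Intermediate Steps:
d = 1/2 (d = -5/(-10) = -5*(-1/10) = 1/2 ≈ 0.50000)
Y(u, R) = -2/19 (Y(u, R) = 1/(1/2 - 10) = 1/(-19/2) = -2/19)
m(N, K) = K + 3*N (m(N, K) = ((K + N) + N) + N = (K + 2*N) + N = K + 3*N)
-3520 - m(Y(-8, f(-4, 6)), -220) = -3520 - (-220 + 3*(-2/19)) = -3520 - (-220 - 6/19) = -3520 - 1*(-4186/19) = -3520 + 4186/19 = -62694/19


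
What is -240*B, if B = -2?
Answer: 480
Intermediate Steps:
-240*B = -240*(-2) = 480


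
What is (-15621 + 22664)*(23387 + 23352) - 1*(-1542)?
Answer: 329184319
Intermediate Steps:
(-15621 + 22664)*(23387 + 23352) - 1*(-1542) = 7043*46739 + 1542 = 329182777 + 1542 = 329184319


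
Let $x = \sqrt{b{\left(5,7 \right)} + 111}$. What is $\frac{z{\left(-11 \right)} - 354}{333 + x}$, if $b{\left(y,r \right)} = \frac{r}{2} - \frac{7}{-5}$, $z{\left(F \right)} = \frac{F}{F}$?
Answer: $- \frac{1175490}{1107731} + \frac{353 \sqrt{11590}}{1107731} \approx -1.0269$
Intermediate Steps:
$z{\left(F \right)} = 1$
$b{\left(y,r \right)} = \frac{7}{5} + \frac{r}{2}$ ($b{\left(y,r \right)} = r \frac{1}{2} - - \frac{7}{5} = \frac{r}{2} + \frac{7}{5} = \frac{7}{5} + \frac{r}{2}$)
$x = \frac{\sqrt{11590}}{10}$ ($x = \sqrt{\left(\frac{7}{5} + \frac{1}{2} \cdot 7\right) + 111} = \sqrt{\left(\frac{7}{5} + \frac{7}{2}\right) + 111} = \sqrt{\frac{49}{10} + 111} = \sqrt{\frac{1159}{10}} = \frac{\sqrt{11590}}{10} \approx 10.766$)
$\frac{z{\left(-11 \right)} - 354}{333 + x} = \frac{1 - 354}{333 + \frac{\sqrt{11590}}{10}} = - \frac{353}{333 + \frac{\sqrt{11590}}{10}}$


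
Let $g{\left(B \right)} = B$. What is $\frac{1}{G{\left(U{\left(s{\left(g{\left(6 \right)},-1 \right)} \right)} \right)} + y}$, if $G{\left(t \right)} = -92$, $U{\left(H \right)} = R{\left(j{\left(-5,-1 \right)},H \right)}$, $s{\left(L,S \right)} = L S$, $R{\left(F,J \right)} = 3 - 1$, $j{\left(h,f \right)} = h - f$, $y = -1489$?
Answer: $- \frac{1}{1581} \approx -0.00063251$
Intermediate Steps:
$R{\left(F,J \right)} = 2$ ($R{\left(F,J \right)} = 3 - 1 = 2$)
$U{\left(H \right)} = 2$
$\frac{1}{G{\left(U{\left(s{\left(g{\left(6 \right)},-1 \right)} \right)} \right)} + y} = \frac{1}{-92 - 1489} = \frac{1}{-1581} = - \frac{1}{1581}$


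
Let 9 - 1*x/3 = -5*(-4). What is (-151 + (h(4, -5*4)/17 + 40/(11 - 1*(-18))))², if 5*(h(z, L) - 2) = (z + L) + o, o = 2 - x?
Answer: 135404864676/6076225 ≈ 22284.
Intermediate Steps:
x = -33 (x = 27 - (-15)*(-4) = 27 - 3*20 = 27 - 60 = -33)
o = 35 (o = 2 - 1*(-33) = 2 + 33 = 35)
h(z, L) = 9 + L/5 + z/5 (h(z, L) = 2 + ((z + L) + 35)/5 = 2 + ((L + z) + 35)/5 = 2 + (35 + L + z)/5 = 2 + (7 + L/5 + z/5) = 9 + L/5 + z/5)
(-151 + (h(4, -5*4)/17 + 40/(11 - 1*(-18))))² = (-151 + ((9 + (-5*4)/5 + (⅕)*4)/17 + 40/(11 - 1*(-18))))² = (-151 + ((9 + (⅕)*(-20) + ⅘)*(1/17) + 40/(11 + 18)))² = (-151 + ((9 - 4 + ⅘)*(1/17) + 40/29))² = (-151 + ((29/5)*(1/17) + 40*(1/29)))² = (-151 + (29/85 + 40/29))² = (-151 + 4241/2465)² = (-367974/2465)² = 135404864676/6076225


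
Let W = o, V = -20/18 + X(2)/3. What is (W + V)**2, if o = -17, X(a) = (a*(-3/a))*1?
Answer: 29584/81 ≈ 365.23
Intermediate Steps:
X(a) = -3 (X(a) = -3*1 = -3)
V = -19/9 (V = -20/18 - 3/3 = -20*1/18 - 3*1/3 = -10/9 - 1 = -19/9 ≈ -2.1111)
W = -17
(W + V)**2 = (-17 - 19/9)**2 = (-172/9)**2 = 29584/81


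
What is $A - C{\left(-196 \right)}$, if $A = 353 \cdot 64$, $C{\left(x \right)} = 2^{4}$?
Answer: $22576$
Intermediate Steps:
$C{\left(x \right)} = 16$
$A = 22592$
$A - C{\left(-196 \right)} = 22592 - 16 = 22576$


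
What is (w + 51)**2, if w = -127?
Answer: 5776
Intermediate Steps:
(w + 51)**2 = (-127 + 51)**2 = (-76)**2 = 5776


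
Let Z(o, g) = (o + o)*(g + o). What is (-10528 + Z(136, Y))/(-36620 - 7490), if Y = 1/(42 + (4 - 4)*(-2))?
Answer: -55588/92631 ≈ -0.60010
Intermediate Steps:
Y = 1/42 (Y = 1/(42 + 0*(-2)) = 1/(42 + 0) = 1/42 ≈ 0.023810)
Z(o, g) = 2*o*(g + o) (Z(o, g) = (2*o)*(g + o) = 2*o*(g + o))
(-10528 + Z(136, Y))/(-36620 - 7490) = (-10528 + 2*136*(1/42 + 136))/(-36620 - 7490) = (-10528 + 2*136*(5713/42))/(-44110) = (-10528 + 776968/21)*(-1/44110) = (555880/21)*(-1/44110) = -55588/92631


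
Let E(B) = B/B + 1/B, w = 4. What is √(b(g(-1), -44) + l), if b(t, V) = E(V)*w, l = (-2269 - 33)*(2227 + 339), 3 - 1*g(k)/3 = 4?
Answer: I*√714738299/11 ≈ 2430.4*I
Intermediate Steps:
g(k) = -3 (g(k) = 9 - 3*4 = 9 - 12 = -3)
E(B) = 1 + 1/B
l = -5906932 (l = -2302*2566 = -5906932)
b(t, V) = 4*(1 + V)/V (b(t, V) = ((1 + V)/V)*4 = 4*(1 + V)/V)
√(b(g(-1), -44) + l) = √((4 + 4/(-44)) - 5906932) = √((4 + 4*(-1/44)) - 5906932) = √((4 - 1/11) - 5906932) = √(43/11 - 5906932) = √(-64976209/11) = I*√714738299/11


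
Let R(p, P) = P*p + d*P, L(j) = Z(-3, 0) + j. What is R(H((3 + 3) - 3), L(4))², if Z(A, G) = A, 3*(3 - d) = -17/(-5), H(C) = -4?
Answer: 1024/225 ≈ 4.5511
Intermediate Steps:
d = 28/15 (d = 3 - (-17)/(3*(-5)) = 3 - (-17)*(-1)/(3*5) = 3 - ⅓*17/5 = 3 - 17/15 = 28/15 ≈ 1.8667)
L(j) = -3 + j
R(p, P) = 28*P/15 + P*p (R(p, P) = P*p + 28*P/15 = 28*P/15 + P*p)
R(H((3 + 3) - 3), L(4))² = ((-3 + 4)*(28 + 15*(-4))/15)² = ((1/15)*1*(28 - 60))² = ((1/15)*1*(-32))² = (-32/15)² = 1024/225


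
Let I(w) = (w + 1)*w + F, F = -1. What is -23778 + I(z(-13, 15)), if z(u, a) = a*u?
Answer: 14051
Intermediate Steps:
I(w) = -1 + w*(1 + w) (I(w) = (w + 1)*w - 1 = (1 + w)*w - 1 = w*(1 + w) - 1 = -1 + w*(1 + w))
-23778 + I(z(-13, 15)) = -23778 + (-1 + 15*(-13) + (15*(-13))²) = -23778 + (-1 - 195 + (-195)²) = -23778 + (-1 - 195 + 38025) = -23778 + 37829 = 14051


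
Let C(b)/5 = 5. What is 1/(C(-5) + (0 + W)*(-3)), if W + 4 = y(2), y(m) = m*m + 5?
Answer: ⅒ ≈ 0.10000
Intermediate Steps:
C(b) = 25 (C(b) = 5*5 = 25)
y(m) = 5 + m² (y(m) = m² + 5 = 5 + m²)
W = 5 (W = -4 + (5 + 2²) = -4 + (5 + 4) = -4 + 9 = 5)
1/(C(-5) + (0 + W)*(-3)) = 1/(25 + (0 + 5)*(-3)) = 1/(25 + 5*(-3)) = 1/(25 - 15) = 1/10 = ⅒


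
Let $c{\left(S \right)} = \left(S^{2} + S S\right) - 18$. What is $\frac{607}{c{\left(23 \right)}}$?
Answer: $\frac{607}{1040} \approx 0.58365$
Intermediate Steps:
$c{\left(S \right)} = -18 + 2 S^{2}$ ($c{\left(S \right)} = \left(S^{2} + S^{2}\right) - 18 = 2 S^{2} - 18 = -18 + 2 S^{2}$)
$\frac{607}{c{\left(23 \right)}} = \frac{607}{-18 + 2 \cdot 23^{2}} = \frac{607}{-18 + 2 \cdot 529} = \frac{607}{-18 + 1058} = \frac{607}{1040}$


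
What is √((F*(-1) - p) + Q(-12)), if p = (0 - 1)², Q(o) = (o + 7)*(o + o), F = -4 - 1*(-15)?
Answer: 6*√3 ≈ 10.392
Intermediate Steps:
F = 11 (F = -4 + 15 = 11)
Q(o) = 2*o*(7 + o) (Q(o) = (7 + o)*(2*o) = 2*o*(7 + o))
p = 1 (p = (-1)² = 1)
√((F*(-1) - p) + Q(-12)) = √((11*(-1) - 1*1) + 2*(-12)*(7 - 12)) = √((-11 - 1) + 2*(-12)*(-5)) = √(-12 + 120) = √108 = 6*√3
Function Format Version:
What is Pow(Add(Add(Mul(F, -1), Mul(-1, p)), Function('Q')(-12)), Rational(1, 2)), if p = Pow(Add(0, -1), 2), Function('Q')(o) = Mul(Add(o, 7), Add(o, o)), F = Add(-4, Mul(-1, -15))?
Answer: Mul(6, Pow(3, Rational(1, 2))) ≈ 10.392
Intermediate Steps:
F = 11 (F = Add(-4, 15) = 11)
Function('Q')(o) = Mul(2, o, Add(7, o)) (Function('Q')(o) = Mul(Add(7, o), Mul(2, o)) = Mul(2, o, Add(7, o)))
p = 1 (p = Pow(-1, 2) = 1)
Pow(Add(Add(Mul(F, -1), Mul(-1, p)), Function('Q')(-12)), Rational(1, 2)) = Pow(Add(Add(Mul(11, -1), Mul(-1, 1)), Mul(2, -12, Add(7, -12))), Rational(1, 2)) = Pow(Add(Add(-11, -1), Mul(2, -12, -5)), Rational(1, 2)) = Pow(Add(-12, 120), Rational(1, 2)) = Pow(108, Rational(1, 2)) = Mul(6, Pow(3, Rational(1, 2)))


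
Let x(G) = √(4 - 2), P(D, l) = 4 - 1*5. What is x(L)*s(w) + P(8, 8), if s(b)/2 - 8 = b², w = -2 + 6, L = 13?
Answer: -1 + 48*√2 ≈ 66.882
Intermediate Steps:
P(D, l) = -1 (P(D, l) = 4 - 5 = -1)
w = 4
s(b) = 16 + 2*b²
x(G) = √2
x(L)*s(w) + P(8, 8) = √2*(16 + 2*4²) - 1 = √2*(16 + 2*16) - 1 = √2*(16 + 32) - 1 = √2*48 - 1 = 48*√2 - 1 = -1 + 48*√2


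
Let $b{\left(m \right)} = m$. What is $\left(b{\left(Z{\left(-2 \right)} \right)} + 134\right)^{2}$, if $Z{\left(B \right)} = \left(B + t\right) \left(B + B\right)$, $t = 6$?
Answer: $13924$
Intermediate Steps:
$Z{\left(B \right)} = 2 B \left(6 + B\right)$ ($Z{\left(B \right)} = \left(B + 6\right) \left(B + B\right) = \left(6 + B\right) 2 B = 2 B \left(6 + B\right)$)
$\left(b{\left(Z{\left(-2 \right)} \right)} + 134\right)^{2} = \left(2 \left(-2\right) \left(6 - 2\right) + 134\right)^{2} = \left(2 \left(-2\right) 4 + 134\right)^{2} = \left(-16 + 134\right)^{2} = 118^{2} = 13924$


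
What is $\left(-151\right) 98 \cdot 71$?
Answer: $-1050658$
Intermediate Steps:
$\left(-151\right) 98 \cdot 71 = \left(-14798\right) 71 = -1050658$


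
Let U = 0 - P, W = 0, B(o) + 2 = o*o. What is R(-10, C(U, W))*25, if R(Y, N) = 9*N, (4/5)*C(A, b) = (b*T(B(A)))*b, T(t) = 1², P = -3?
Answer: 0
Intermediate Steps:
B(o) = -2 + o² (B(o) = -2 + o*o = -2 + o²)
T(t) = 1
U = 3 (U = 0 - 1*(-3) = 0 + 3 = 3)
C(A, b) = 5*b²/4 (C(A, b) = 5*((b*1)*b)/4 = 5*(b*b)/4 = 5*b²/4)
R(-10, C(U, W))*25 = (9*((5/4)*0²))*25 = (9*((5/4)*0))*25 = (9*0)*25 = 0*25 = 0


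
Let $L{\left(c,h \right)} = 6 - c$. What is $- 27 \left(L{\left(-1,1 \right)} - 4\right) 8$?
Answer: $-648$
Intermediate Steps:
$- 27 \left(L{\left(-1,1 \right)} - 4\right) 8 = - 27 \left(\left(6 - -1\right) - 4\right) 8 = - 27 \left(\left(6 + 1\right) - 4\right) 8 = - 27 \left(7 - 4\right) 8 = - 27 \cdot 3 \cdot 8 = \left(-27\right) 24 = -648$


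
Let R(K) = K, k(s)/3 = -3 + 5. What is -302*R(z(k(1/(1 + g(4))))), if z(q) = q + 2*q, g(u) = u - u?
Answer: -5436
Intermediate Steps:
g(u) = 0
k(s) = 6 (k(s) = 3*(-3 + 5) = 3*2 = 6)
z(q) = 3*q
-302*R(z(k(1/(1 + g(4))))) = -906*6 = -302*18 = -5436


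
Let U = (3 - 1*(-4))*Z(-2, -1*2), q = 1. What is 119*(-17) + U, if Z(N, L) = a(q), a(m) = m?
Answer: -2016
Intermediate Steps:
Z(N, L) = 1
U = 7 (U = (3 - 1*(-4))*1 = (3 + 4)*1 = 7*1 = 7)
119*(-17) + U = 119*(-17) + 7 = -2023 + 7 = -2016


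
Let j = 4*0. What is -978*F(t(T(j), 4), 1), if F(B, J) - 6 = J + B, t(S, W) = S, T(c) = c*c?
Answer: -6846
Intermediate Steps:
j = 0
T(c) = c**2
F(B, J) = 6 + B + J (F(B, J) = 6 + (J + B) = 6 + (B + J) = 6 + B + J)
-978*F(t(T(j), 4), 1) = -978*(6 + 0**2 + 1) = -978*(6 + 0 + 1) = -978*7 = -6846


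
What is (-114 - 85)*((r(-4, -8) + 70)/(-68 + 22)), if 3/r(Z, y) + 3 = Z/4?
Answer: 55123/184 ≈ 299.58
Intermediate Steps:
r(Z, y) = 3/(-3 + Z/4)
(-114 - 85)*((r(-4, -8) + 70)/(-68 + 22)) = (-114 - 85)*((12/(-12 - 4) + 70)/(-68 + 22)) = -199*(12/(-16) + 70)/(-46) = -199*(12*(-1/16) + 70)*(-1)/46 = -199*(-3/4 + 70)*(-1)/46 = -55123*(-1)/(4*46) = -199*(-277/184) = 55123/184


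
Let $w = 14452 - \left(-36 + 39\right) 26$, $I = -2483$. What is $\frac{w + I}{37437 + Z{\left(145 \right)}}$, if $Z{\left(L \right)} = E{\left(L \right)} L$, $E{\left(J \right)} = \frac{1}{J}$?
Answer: $\frac{11891}{37438} \approx 0.31762$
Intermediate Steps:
$Z{\left(L \right)} = 1$ ($Z{\left(L \right)} = \frac{L}{L} = 1$)
$w = 14374$ ($w = 14452 - 3 \cdot 26 = 14452 - 78 = 14374$)
$\frac{w + I}{37437 + Z{\left(145 \right)}} = \frac{14374 - 2483}{37437 + 1} = \frac{11891}{37438}$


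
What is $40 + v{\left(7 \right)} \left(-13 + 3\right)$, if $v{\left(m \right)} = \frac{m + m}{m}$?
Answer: $20$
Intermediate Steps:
$v{\left(m \right)} = 2$ ($v{\left(m \right)} = \frac{2 m}{m} = 2$)
$40 + v{\left(7 \right)} \left(-13 + 3\right) = 40 + 2 \left(-13 + 3\right) = 40 + 2 \left(-10\right) = 40 - 20 = 20$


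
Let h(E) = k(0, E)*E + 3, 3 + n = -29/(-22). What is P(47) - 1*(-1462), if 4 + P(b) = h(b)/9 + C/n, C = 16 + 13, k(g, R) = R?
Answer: 561616/333 ≈ 1686.5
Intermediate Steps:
n = -37/22 (n = -3 - 29/(-22) = -3 - 29*(-1/22) = -3 + 29/22 = -37/22 ≈ -1.6818)
C = 29
h(E) = 3 + E² (h(E) = E*E + 3 = E² + 3 = 3 + E²)
P(b) = -2321/111 + b²/9 (P(b) = -4 + ((3 + b²)/9 + 29/(-37/22)) = -4 + ((3 + b²)*(⅑) + 29*(-22/37)) = -4 + ((⅓ + b²/9) - 638/37) = -4 + (-1877/111 + b²/9) = -2321/111 + b²/9)
P(47) - 1*(-1462) = (-2321/111 + (⅑)*47²) - 1*(-1462) = (-2321/111 + (⅑)*2209) + 1462 = (-2321/111 + 2209/9) + 1462 = 74770/333 + 1462 = 561616/333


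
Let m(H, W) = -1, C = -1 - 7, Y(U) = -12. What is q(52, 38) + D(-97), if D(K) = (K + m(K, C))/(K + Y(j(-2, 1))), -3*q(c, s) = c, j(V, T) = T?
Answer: -5374/327 ≈ -16.434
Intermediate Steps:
C = -8
q(c, s) = -c/3
D(K) = (-1 + K)/(-12 + K) (D(K) = (K - 1)/(K - 12) = (-1 + K)/(-12 + K))
q(52, 38) + D(-97) = -1/3*52 + (-1 - 97)/(-12 - 97) = -52/3 - 98/(-109) = -52/3 - 1/109*(-98) = -52/3 + 98/109 = -5374/327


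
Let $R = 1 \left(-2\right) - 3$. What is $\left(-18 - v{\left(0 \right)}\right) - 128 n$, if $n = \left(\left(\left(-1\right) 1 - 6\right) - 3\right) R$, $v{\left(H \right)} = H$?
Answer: $-6418$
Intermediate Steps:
$R = -5$ ($R = -2 - 3 = -5$)
$n = 50$ ($n = \left(\left(\left(-1\right) 1 - 6\right) - 3\right) \left(-5\right) = \left(\left(-1 - 6\right) - 3\right) \left(-5\right) = \left(-7 - 3\right) \left(-5\right) = \left(-10\right) \left(-5\right) = 50$)
$\left(-18 - v{\left(0 \right)}\right) - 128 n = \left(-18 - 0\right) - 6400 = \left(-18 + 0\right) - 6400 = -18 - 6400 = -6418$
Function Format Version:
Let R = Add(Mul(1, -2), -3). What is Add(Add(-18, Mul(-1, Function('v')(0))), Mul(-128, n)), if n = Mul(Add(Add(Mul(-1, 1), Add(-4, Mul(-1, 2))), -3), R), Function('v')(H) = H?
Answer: -6418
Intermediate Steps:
R = -5 (R = Add(-2, -3) = -5)
n = 50 (n = Mul(Add(Add(Mul(-1, 1), Add(-4, Mul(-1, 2))), -3), -5) = Mul(Add(Add(-1, Add(-4, -2)), -3), -5) = Mul(Add(Add(-1, -6), -3), -5) = Mul(Add(-7, -3), -5) = Mul(-10, -5) = 50)
Add(Add(-18, Mul(-1, Function('v')(0))), Mul(-128, n)) = Add(Add(-18, Mul(-1, 0)), Mul(-128, 50)) = Add(Add(-18, 0), -6400) = Add(-18, -6400) = -6418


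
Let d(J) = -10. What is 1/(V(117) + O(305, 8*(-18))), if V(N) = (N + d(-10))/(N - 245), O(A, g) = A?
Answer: 128/38933 ≈ 0.0032877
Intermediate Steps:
V(N) = (-10 + N)/(-245 + N) (V(N) = (N - 10)/(N - 245) = (-10 + N)/(-245 + N))
1/(V(117) + O(305, 8*(-18))) = 1/((-10 + 117)/(-245 + 117) + 305) = 1/(107/(-128) + 305) = 1/(-1/128*107 + 305) = 1/(-107/128 + 305) = 1/(38933/128) = 128/38933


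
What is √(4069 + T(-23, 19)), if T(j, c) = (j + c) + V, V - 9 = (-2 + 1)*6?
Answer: 6*√113 ≈ 63.781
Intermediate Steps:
V = 3 (V = 9 + (-2 + 1)*6 = 9 - 1*6 = 9 - 6 = 3)
T(j, c) = 3 + c + j (T(j, c) = (j + c) + 3 = (c + j) + 3 = 3 + c + j)
√(4069 + T(-23, 19)) = √(4069 + (3 + 19 - 23)) = √(4069 - 1) = √4068 = 6*√113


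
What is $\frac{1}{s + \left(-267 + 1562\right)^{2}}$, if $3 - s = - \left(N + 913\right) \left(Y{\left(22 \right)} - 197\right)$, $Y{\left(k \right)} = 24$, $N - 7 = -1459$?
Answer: $\frac{1}{1770275} \approx 5.6488 \cdot 10^{-7}$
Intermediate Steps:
$N = -1452$ ($N = 7 - 1459 = -1452$)
$s = 93250$ ($s = 3 - - \left(-1452 + 913\right) \left(24 - 197\right) = 3 - - \left(-539\right) \left(-173\right) = 3 - \left(-1\right) 93247 = 3 - -93247 = 3 + 93247 = 93250$)
$\frac{1}{s + \left(-267 + 1562\right)^{2}} = \frac{1}{93250 + \left(-267 + 1562\right)^{2}} = \frac{1}{93250 + 1295^{2}} = \frac{1}{93250 + 1677025} = \frac{1}{1770275}$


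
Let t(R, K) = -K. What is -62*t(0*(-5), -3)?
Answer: -186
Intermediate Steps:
-62*t(0*(-5), -3) = -(-62)*(-3) = -62*3 = -186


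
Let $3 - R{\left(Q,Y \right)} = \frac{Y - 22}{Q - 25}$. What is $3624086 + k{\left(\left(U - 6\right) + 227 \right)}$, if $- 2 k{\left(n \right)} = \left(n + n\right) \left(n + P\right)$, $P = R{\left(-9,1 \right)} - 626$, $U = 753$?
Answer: $\frac{55807831}{17} \approx 3.2828 \cdot 10^{6}$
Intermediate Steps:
$R{\left(Q,Y \right)} = 3 - \frac{-22 + Y}{-25 + Q}$ ($R{\left(Q,Y \right)} = 3 - \frac{Y - 22}{Q - 25} = 3 - \frac{-22 + Y}{-25 + Q}$)
$P = - \frac{21203}{34}$ ($P = \frac{-53 - 1 + 3 \left(-9\right)}{-25 - 9} - 626 = \frac{-53 - 1 - 27}{-34} - 626 = \left(- \frac{1}{34}\right) \left(-81\right) - 626 = \frac{81}{34} - 626 = - \frac{21203}{34} \approx -623.62$)
$k{\left(n \right)} = - n \left(- \frac{21203}{34} + n\right)$ ($k{\left(n \right)} = - \frac{\left(n + n\right) \left(n - \frac{21203}{34}\right)}{2} = - \frac{2 n \left(- \frac{21203}{34} + n\right)}{2} = - n \left(- \frac{21203}{34} + n\right)$)
$3624086 + k{\left(\left(U - 6\right) + 227 \right)} = 3624086 + \frac{\left(\left(753 - 6\right) + 227\right) \left(21203 - 34 \left(\left(753 - 6\right) + 227\right)\right)}{34} = 3624086 + \frac{\left(747 + 227\right) \left(21203 - 34 \left(747 + 227\right)\right)}{34} = 3624086 + \frac{1}{34} \cdot 974 \left(21203 - 33116\right) = 3624086 + \frac{1}{34} \cdot 974 \left(-11913\right) = 3624086 - \frac{5801631}{17} = \frac{55807831}{17}$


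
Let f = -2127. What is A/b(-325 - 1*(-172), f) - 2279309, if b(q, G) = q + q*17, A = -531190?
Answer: -3138342898/1377 ≈ -2.2791e+6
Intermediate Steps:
b(q, G) = 18*q (b(q, G) = q + 17*q = 18*q)
A/b(-325 - 1*(-172), f) - 2279309 = -531190*1/(18*(-325 - 1*(-172))) - 2279309 = -531190*1/(18*(-325 + 172)) - 2279309 = -531190/(18*(-153)) - 2279309 = -531190/(-2754) - 2279309 = -531190*(-1/2754) - 2279309 = 265595/1377 - 2279309 = -3138342898/1377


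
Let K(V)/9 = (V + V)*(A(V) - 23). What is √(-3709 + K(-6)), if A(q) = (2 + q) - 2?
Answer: I*√577 ≈ 24.021*I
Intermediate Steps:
A(q) = q
K(V) = 18*V*(-23 + V) (K(V) = 9*((V + V)*(V - 23)) = 9*((2*V)*(-23 + V)) = 9*(2*V*(-23 + V)) = 18*V*(-23 + V))
√(-3709 + K(-6)) = √(-3709 + 18*(-6)*(-23 - 6)) = √(-3709 + 18*(-6)*(-29)) = √(-3709 + 3132) = √(-577) = I*√577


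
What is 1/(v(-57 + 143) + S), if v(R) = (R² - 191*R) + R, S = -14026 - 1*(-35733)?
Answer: 1/12763 ≈ 7.8351e-5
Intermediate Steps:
S = 21707 (S = -14026 + 35733 = 21707)
v(R) = R² - 190*R
1/(v(-57 + 143) + S) = 1/((-57 + 143)*(-190 + (-57 + 143)) + 21707) = 1/(86*(-190 + 86) + 21707) = 1/(86*(-104) + 21707) = 1/(-8944 + 21707) = 1/12763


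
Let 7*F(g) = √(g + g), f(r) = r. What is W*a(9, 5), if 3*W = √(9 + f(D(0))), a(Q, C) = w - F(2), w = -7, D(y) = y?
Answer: -51/7 ≈ -7.2857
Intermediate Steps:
F(g) = √2*√g/7 (F(g) = √(g + g)/7 = √(2*g)/7 = (√2*√g)/7 = √2*√g/7)
a(Q, C) = -51/7 (a(Q, C) = -7 - √2*√2/7 = -7 - 1*2/7 = -7 - 2/7 = -51/7)
W = 1 (W = √(9 + 0)/3 = √9/3 = (⅓)*3 = 1)
W*a(9, 5) = 1*(-51/7) = -51/7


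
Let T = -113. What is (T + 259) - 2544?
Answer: -2398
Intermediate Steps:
(T + 259) - 2544 = (-113 + 259) - 2544 = 146 - 2544 = -2398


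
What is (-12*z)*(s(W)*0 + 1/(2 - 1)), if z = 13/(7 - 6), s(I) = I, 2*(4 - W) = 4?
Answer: -156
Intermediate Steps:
W = 2 (W = 4 - ½*4 = 4 - 2 = 2)
z = 13 (z = 13/1 = 13*1 = 13)
(-12*z)*(s(W)*0 + 1/(2 - 1)) = (-12*13)*(2*0 + 1/(2 - 1)) = -156*(0 + 1/1) = -156*(0 + 1) = -156*1 = -156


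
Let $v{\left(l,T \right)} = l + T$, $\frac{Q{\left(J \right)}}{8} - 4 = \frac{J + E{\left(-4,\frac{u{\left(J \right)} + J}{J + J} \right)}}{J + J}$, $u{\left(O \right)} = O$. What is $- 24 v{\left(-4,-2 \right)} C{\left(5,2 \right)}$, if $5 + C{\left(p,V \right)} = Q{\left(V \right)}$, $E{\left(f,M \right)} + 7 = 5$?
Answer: $3888$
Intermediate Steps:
$E{\left(f,M \right)} = -2$ ($E{\left(f,M \right)} = -7 + 5 = -2$)
$Q{\left(J \right)} = 32 + \frac{4 \left(-2 + J\right)}{J}$ ($Q{\left(J \right)} = 32 + 8 \frac{J - 2}{J + J} = 32 + 8 \frac{-2 + J}{2 J} = 32 + \frac{4 \left(-2 + J\right)}{J}$)
$C{\left(p,V \right)} = 31 - \frac{8}{V}$ ($C{\left(p,V \right)} = -5 + \left(36 - \frac{8}{V}\right) = 31 - \frac{8}{V}$)
$v{\left(l,T \right)} = T + l$
$- 24 v{\left(-4,-2 \right)} C{\left(5,2 \right)} = - 24 \left(-2 - 4\right) \left(31 - \frac{8}{2}\right) = \left(-24\right) \left(-6\right) \left(31 - 4\right) = 144 \left(31 - 4\right) = 144 \cdot 27 = 3888$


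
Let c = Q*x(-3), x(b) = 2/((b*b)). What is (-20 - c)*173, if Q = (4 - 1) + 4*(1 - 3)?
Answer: -29410/9 ≈ -3267.8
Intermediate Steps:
x(b) = 2/b² (x(b) = 2/(b²) = 2/b²)
Q = -5 (Q = 3 + 4*(-2) = 3 - 8 = -5)
c = -10/9 (c = -10/(-3)² = -10/9 ≈ -1.1111)
(-20 - c)*173 = (-20 - 1*(-10/9))*173 = (-20 + 10/9)*173 = -170/9*173 = -29410/9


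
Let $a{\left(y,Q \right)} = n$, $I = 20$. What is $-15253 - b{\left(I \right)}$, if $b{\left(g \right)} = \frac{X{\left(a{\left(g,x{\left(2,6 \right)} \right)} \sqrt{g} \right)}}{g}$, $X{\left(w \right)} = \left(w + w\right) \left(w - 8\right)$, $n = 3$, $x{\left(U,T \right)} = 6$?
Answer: $-15271 + \frac{24 \sqrt{5}}{5} \approx -15260.0$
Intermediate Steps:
$a{\left(y,Q \right)} = 3$
$X{\left(w \right)} = 2 w \left(-8 + w\right)$
$b{\left(g \right)} = \frac{6 \left(-8 + 3 \sqrt{g}\right)}{\sqrt{g}}$ ($b{\left(g \right)} = \frac{2 \cdot 3 \sqrt{g} \left(-8 + 3 \sqrt{g}\right)}{g} = \frac{6 \sqrt{g} \left(-8 + 3 \sqrt{g}\right)}{g} = \frac{6 \left(-8 + 3 \sqrt{g}\right)}{\sqrt{g}}$)
$-15253 - b{\left(I \right)} = -15253 - \left(18 - \frac{48}{2 \sqrt{5}}\right) = -15253 - \left(18 - 48 \frac{\sqrt{5}}{10}\right) = -15253 - \left(18 - \frac{24 \sqrt{5}}{5}\right) = -15271 + \frac{24 \sqrt{5}}{5}$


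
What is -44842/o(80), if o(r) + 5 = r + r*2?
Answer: -44842/235 ≈ -190.82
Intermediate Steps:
o(r) = -5 + 3*r (o(r) = -5 + (r + r*2) = -5 + (r + 2*r) = -5 + 3*r)
-44842/o(80) = -44842/(-5 + 3*80) = -44842/(-5 + 240) = -44842/235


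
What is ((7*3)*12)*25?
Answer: 6300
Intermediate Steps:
((7*3)*12)*25 = (21*12)*25 = 252*25 = 6300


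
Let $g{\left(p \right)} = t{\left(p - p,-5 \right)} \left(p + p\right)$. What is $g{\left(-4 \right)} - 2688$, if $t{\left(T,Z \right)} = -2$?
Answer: $-2672$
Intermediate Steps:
$g{\left(p \right)} = - 4 p$ ($g{\left(p \right)} = - 2 \left(p + p\right) = - 2 \cdot 2 p = - 4 p$)
$g{\left(-4 \right)} - 2688 = \left(-4\right) \left(-4\right) - 2688 = 16 - 2688 = -2672$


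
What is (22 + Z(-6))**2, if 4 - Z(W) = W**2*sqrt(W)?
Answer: -7100 - 1872*I*sqrt(6) ≈ -7100.0 - 4585.4*I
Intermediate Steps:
Z(W) = 4 - W**(5/2) (Z(W) = 4 - W**2*sqrt(W) = 4 - W**(5/2))
(22 + Z(-6))**2 = (22 + (4 - (-6)**(5/2)))**2 = (22 + (4 - 36*I*sqrt(6)))**2 = (26 - 36*I*sqrt(6))**2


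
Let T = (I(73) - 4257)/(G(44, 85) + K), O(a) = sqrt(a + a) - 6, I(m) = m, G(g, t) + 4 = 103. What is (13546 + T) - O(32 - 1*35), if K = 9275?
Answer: 63516132/4687 - I*sqrt(6) ≈ 13552.0 - 2.4495*I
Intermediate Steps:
G(g, t) = 99 (G(g, t) = -4 + 103 = 99)
O(a) = -6 + sqrt(2)*sqrt(a) (O(a) = sqrt(2*a) - 6 = sqrt(2)*sqrt(a) - 6 = -6 + sqrt(2)*sqrt(a))
T = -2092/4687 (T = (73 - 4257)/(99 + 9275) = -4184/9374 = -4184*1/9374 = -2092/4687 ≈ -0.44634)
(13546 + T) - O(32 - 1*35) = (13546 - 2092/4687) - (-6 + sqrt(2)*sqrt(32 - 1*35)) = 63488010/4687 - (-6 + sqrt(2)*sqrt(32 - 35)) = 63488010/4687 - (-6 + sqrt(2)*sqrt(-3)) = 63488010/4687 - (-6 + sqrt(2)*(I*sqrt(3))) = 63488010/4687 - (-6 + I*sqrt(6)) = 63488010/4687 + (6 - I*sqrt(6)) = 63516132/4687 - I*sqrt(6)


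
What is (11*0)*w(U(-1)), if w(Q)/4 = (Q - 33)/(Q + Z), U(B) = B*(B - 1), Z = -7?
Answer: 0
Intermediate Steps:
U(B) = B*(-1 + B)
w(Q) = 4*(-33 + Q)/(-7 + Q) (w(Q) = 4*((Q - 33)/(Q - 7)) = 4*((-33 + Q)/(-7 + Q)) = 4*(-33 + Q)/(-7 + Q))
(11*0)*w(U(-1)) = (11*0)*(4*(-33 - (-1 - 1))/(-7 - (-1 - 1))) = 0*(4*(-33 - 1*(-2))/(-7 - 1*(-2))) = 0*(4*(-33 + 2)/(-7 + 2)) = 0*(4*(-31)/(-5)) = 0*(4*(-1/5)*(-31)) = 0*(124/5) = 0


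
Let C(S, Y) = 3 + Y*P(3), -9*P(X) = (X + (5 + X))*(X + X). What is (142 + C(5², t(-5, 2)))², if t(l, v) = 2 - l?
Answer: 78961/9 ≈ 8773.4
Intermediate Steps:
P(X) = -2*X*(5 + 2*X)/9 (P(X) = -(X + (5 + X))*(X + X)/9 = -(5 + 2*X)*2*X/9 = -2*X*(5 + 2*X)/9)
C(S, Y) = 3 - 22*Y/3 (C(S, Y) = 3 + Y*(-2/9*3*(5 + 2*3)) = 3 + Y*(-2/9*3*(5 + 6)) = 3 + Y*(-2/9*3*11) = 3 + Y*(-22/3) = 3 - 22*Y/3)
(142 + C(5², t(-5, 2)))² = (142 + (3 - 22*(2 - 1*(-5))/3))² = (142 + (3 - 22*(2 + 5)/3))² = (142 + (3 - 22/3*7))² = (142 + (3 - 154/3))² = (142 - 145/3)² = (281/3)² = 78961/9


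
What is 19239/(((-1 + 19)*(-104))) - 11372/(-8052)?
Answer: -3711779/418704 ≈ -8.8649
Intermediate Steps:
19239/(((-1 + 19)*(-104))) - 11372/(-8052) = 19239/((18*(-104))) - 11372*(-1/8052) = 19239/(-1872) + 2843/2013 = 19239*(-1/1872) + 2843/2013 = -6413/624 + 2843/2013 = -3711779/418704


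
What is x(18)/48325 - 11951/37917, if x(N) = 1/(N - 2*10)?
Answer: -1155102067/3664678050 ≈ -0.31520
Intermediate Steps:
x(N) = 1/(-20 + N) (x(N) = 1/(N - 20) = 1/(-20 + N))
x(18)/48325 - 11951/37917 = 1/((-20 + 18)*48325) - 11951/37917 = (1/48325)/(-2) - 11951*1/37917 = -½*1/48325 - 11951/37917 = -1/96650 - 11951/37917 = -1155102067/3664678050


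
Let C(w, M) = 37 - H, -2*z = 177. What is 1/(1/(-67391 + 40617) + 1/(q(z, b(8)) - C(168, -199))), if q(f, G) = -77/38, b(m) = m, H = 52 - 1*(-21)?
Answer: 34565234/1016121 ≈ 34.017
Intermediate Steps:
H = 73 (H = 52 + 21 = 73)
z = -177/2 (z = -½*177 = -177/2 ≈ -88.500)
C(w, M) = -36 (C(w, M) = 37 - 1*73 = 37 - 73 = -36)
q(f, G) = -77/38 (q(f, G) = -77*1/38 = -77/38)
1/(1/(-67391 + 40617) + 1/(q(z, b(8)) - C(168, -199))) = 1/(1/(-67391 + 40617) + 1/(-77/38 - 1*(-36))) = 1/(1/(-26774) + 1/(-77/38 + 36)) = 1/(-1/26774 + 1/(1291/38)) = 1/(-1/26774 + 38/1291) = 1/(1016121/34565234) = 34565234/1016121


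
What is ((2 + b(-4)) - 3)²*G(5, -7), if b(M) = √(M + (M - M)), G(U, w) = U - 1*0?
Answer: -15 - 20*I ≈ -15.0 - 20.0*I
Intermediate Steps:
G(U, w) = U (G(U, w) = U + 0 = U)
b(M) = √M (b(M) = √(M + 0) = √M)
((2 + b(-4)) - 3)²*G(5, -7) = ((2 + √(-4)) - 3)²*5 = ((2 + 2*I) - 3)²*5 = (-1 + 2*I)²*5 = 5*(-1 + 2*I)²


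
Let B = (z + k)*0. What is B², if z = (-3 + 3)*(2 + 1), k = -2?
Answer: 0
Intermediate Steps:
z = 0 (z = 0*3 = 0)
B = 0 (B = (0 - 2)*0 = -2*0 = 0)
B² = 0² = 0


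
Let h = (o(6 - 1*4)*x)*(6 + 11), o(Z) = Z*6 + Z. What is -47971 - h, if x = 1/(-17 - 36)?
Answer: -2542225/53 ≈ -47967.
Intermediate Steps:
o(Z) = 7*Z (o(Z) = 6*Z + Z = 7*Z)
x = -1/53 (x = 1/(-53) = -1/53 ≈ -0.018868)
h = -238/53 (h = ((7*(6 - 1*4))*(-1/53))*(6 + 11) = ((7*(6 - 4))*(-1/53))*17 = ((7*2)*(-1/53))*17 = (14*(-1/53))*17 = -14/53*17 = -238/53 ≈ -4.4906)
-47971 - h = -47971 - 1*(-238/53) = -47971 + 238/53 = -2542225/53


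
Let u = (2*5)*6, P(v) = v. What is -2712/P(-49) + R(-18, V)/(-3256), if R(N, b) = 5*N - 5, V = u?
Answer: 8834927/159544 ≈ 55.376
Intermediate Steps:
u = 60 (u = 10*6 = 60)
V = 60
R(N, b) = -5 + 5*N
-2712/P(-49) + R(-18, V)/(-3256) = -2712/(-49) + (-5 + 5*(-18))/(-3256) = -2712*(-1/49) + (-5 - 90)*(-1/3256) = 2712/49 - 95*(-1/3256) = 2712/49 + 95/3256 = 8834927/159544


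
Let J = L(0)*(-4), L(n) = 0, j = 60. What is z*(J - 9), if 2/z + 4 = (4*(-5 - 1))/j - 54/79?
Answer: 3555/1004 ≈ 3.5408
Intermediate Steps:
z = -395/1004 (z = 2/(-4 + ((4*(-5 - 1))/60 - 54/79)) = 2/(-4 + ((4*(-6))*(1/60) - 54*1/79)) = 2/(-4 + (-24*1/60 - 54/79)) = 2/(-4 + (-⅖ - 54/79)) = 2/(-4 - 428/395) = 2/(-2008/395) = 2*(-395/2008) = -395/1004 ≈ -0.39343)
J = 0 (J = 0*(-4) = 0)
z*(J - 9) = -395*(0 - 9)/1004 = -395/1004*(-9) = 3555/1004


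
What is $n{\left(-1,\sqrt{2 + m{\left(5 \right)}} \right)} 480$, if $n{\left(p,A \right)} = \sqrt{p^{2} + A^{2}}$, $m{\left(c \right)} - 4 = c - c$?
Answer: $480 \sqrt{7} \approx 1270.0$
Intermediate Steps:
$m{\left(c \right)} = 4$ ($m{\left(c \right)} = 4 + \left(c - c\right) = 4 + 0 = 4$)
$n{\left(p,A \right)} = \sqrt{A^{2} + p^{2}}$
$n{\left(-1,\sqrt{2 + m{\left(5 \right)}} \right)} 480 = \sqrt{\left(\sqrt{2 + 4}\right)^{2} + \left(-1\right)^{2}} \cdot 480 = \sqrt{\left(\sqrt{6}\right)^{2} + 1} \cdot 480 = \sqrt{6 + 1} \cdot 480 = \sqrt{7} \cdot 480 = 480 \sqrt{7}$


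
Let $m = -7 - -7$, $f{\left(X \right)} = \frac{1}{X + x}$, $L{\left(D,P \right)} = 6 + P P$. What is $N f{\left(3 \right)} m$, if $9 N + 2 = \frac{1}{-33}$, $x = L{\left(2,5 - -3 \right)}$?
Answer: $0$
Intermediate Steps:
$L{\left(D,P \right)} = 6 + P^{2}$
$x = 70$ ($x = 6 + \left(5 - -3\right)^{2} = 6 + \left(5 + 3\right)^{2} = 6 + 8^{2} = 6 + 64 = 70$)
$N = - \frac{67}{297}$ ($N = - \frac{2}{9} + \frac{1}{9 \left(-33\right)} = - \frac{2}{9} + \frac{1}{9} \left(- \frac{1}{33}\right) = - \frac{2}{9} - \frac{1}{297} = - \frac{67}{297} \approx -0.22559$)
$f{\left(X \right)} = \frac{1}{70 + X}$ ($f{\left(X \right)} = \frac{1}{X + 70} = \frac{1}{70 + X}$)
$m = 0$ ($m = -7 + 7 = 0$)
$N f{\left(3 \right)} m = - \frac{67 \frac{1}{70 + 3} \cdot 0}{297} = - \frac{67 \cdot \frac{1}{73} \cdot 0}{297} = \left(- \frac{67}{297}\right) 0 = 0$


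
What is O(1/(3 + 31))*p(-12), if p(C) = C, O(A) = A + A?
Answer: -12/17 ≈ -0.70588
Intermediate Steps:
O(A) = 2*A
O(1/(3 + 31))*p(-12) = (2/(3 + 31))*(-12) = (2/34)*(-12) = (2*(1/34))*(-12) = (1/17)*(-12) = -12/17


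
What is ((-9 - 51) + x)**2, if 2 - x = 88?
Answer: 21316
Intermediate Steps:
x = -86 (x = 2 - 1*88 = 2 - 88 = -86)
((-9 - 51) + x)**2 = ((-9 - 51) - 86)**2 = (-60 - 86)**2 = (-146)**2 = 21316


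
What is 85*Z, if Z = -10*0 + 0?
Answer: 0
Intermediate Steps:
Z = 0 (Z = 0 + 0 = 0)
85*Z = 85*0 = 0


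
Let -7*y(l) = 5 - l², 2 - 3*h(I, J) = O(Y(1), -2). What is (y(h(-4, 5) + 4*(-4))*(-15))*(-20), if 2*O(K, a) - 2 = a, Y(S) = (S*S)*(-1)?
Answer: 207100/21 ≈ 9861.9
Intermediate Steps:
Y(S) = -S² (Y(S) = S²*(-1) = -S²)
O(K, a) = 1 + a/2
h(I, J) = ⅔ (h(I, J) = ⅔ - (1 + (½)*(-2))/3 = ⅔ - (1 - 1)/3 = ⅔ - ⅓*0 = ⅔ + 0 = ⅔)
y(l) = -5/7 + l²/7 (y(l) = -(5 - l²)/7 = -5/7 + l²/7)
(y(h(-4, 5) + 4*(-4))*(-15))*(-20) = ((-5/7 + (⅔ + 4*(-4))²/7)*(-15))*(-20) = ((-5/7 + (⅔ - 16)²/7)*(-15))*(-20) = ((-5/7 + (-46/3)²/7)*(-15))*(-20) = ((-5/7 + (⅐)*(2116/9))*(-15))*(-20) = ((-5/7 + 2116/63)*(-15))*(-20) = ((2071/63)*(-15))*(-20) = -10355/21*(-20) = 207100/21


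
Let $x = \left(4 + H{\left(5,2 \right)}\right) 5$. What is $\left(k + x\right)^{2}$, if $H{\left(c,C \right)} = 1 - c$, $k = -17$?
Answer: $289$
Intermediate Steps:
$x = 0$ ($x = \left(4 + \left(1 - 5\right)\right) 5 = \left(4 - 4\right) 5 = 0 \cdot 5 = 0$)
$\left(k + x\right)^{2} = \left(-17 + 0\right)^{2} = \left(-17\right)^{2} = 289$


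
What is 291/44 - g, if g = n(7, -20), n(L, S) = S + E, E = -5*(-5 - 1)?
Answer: -149/44 ≈ -3.3864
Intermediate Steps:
E = 30 (E = -5*(-6) = 30)
n(L, S) = 30 + S (n(L, S) = S + 30 = 30 + S)
g = 10 (g = 30 - 20 = 10)
291/44 - g = 291/44 - 1*10 = 291*(1/44) - 10 = 291/44 - 10 = -149/44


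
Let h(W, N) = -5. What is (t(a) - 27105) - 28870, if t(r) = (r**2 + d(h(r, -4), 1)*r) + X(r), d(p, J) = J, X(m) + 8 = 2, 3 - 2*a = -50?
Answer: -221009/4 ≈ -55252.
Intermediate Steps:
a = 53/2 (a = 3/2 - 1/2*(-50) = 3/2 + 25 = 53/2 ≈ 26.500)
X(m) = -6 (X(m) = -8 + 2 = -6)
t(r) = -6 + r + r**2 (t(r) = (r**2 + 1*r) - 6 = (r**2 + r) - 6 = (r + r**2) - 6 = -6 + r + r**2)
(t(a) - 27105) - 28870 = ((-6 + 53/2 + (53/2)**2) - 27105) - 28870 = ((-6 + 53/2 + 2809/4) - 27105) - 28870 = (2891/4 - 27105) - 28870 = -105529/4 - 28870 = -221009/4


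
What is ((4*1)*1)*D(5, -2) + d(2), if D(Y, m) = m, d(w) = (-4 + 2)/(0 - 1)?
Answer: -6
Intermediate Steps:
d(w) = 2 (d(w) = -2/(-1) = -2*(-1) = 2)
((4*1)*1)*D(5, -2) + d(2) = ((4*1)*1)*(-2) + 2 = (4*1)*(-2) + 2 = 4*(-2) + 2 = -8 + 2 = -6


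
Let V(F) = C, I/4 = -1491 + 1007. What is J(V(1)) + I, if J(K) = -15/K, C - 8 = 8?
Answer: -30991/16 ≈ -1936.9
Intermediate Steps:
C = 16 (C = 8 + 8 = 16)
I = -1936 (I = 4*(-1491 + 1007) = 4*(-484) = -1936)
V(F) = 16
J(V(1)) + I = -15/16 - 1936 = -30991/16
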